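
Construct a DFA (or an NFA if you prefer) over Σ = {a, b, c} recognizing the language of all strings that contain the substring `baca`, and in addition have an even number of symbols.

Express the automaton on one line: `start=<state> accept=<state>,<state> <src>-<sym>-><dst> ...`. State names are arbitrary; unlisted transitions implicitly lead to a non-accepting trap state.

start=q0 accept=q8 q0-a->q1 q0-b->q2 q0-c->q1 q1-a->q0 q1-b->q3 q1-c->q0 q2-a->q4 q2-b->q3 q2-c->q0 q3-a->q5 q3-b->q2 q3-c->q1 q4-a->q1 q4-b->q2 q4-c->q6 q5-a->q0 q5-b->q3 q5-c->q7 q6-a->q8 q6-b->q3 q6-c->q0 q7-a->q9 q7-b->q2 q7-c->q1 q8-a->q9 q8-b->q9 q8-c->q9 q9-a->q8 q9-b->q8 q9-c->q8

Handle the two conditions separately and then intersect. One (5 states) tracks whether and how much of `baca` has been seen; the other (2 states) tracks the input length modulo 2. Each combined state is a pair, one component from each; accept when both components accept.
A 10-state machine:
        a   b   c  
>  q0   q1  q2  q1 
   q1   q0  q3  q0 
   q2   q4  q3  q0 
   q3   q5  q2  q1 
   q4   q1  q2  q6 
   q5   q0  q3  q7 
   q6   q8  q3  q0 
   q7   q9  q2  q1 
 * q8   q9  q9  q9 
   q9   q8  q8  q8 
(> = start, * = accepting)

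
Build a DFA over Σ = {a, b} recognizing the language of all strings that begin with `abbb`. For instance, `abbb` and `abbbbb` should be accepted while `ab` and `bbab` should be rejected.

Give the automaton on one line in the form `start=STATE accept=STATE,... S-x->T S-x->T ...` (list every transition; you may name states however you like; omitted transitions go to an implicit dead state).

Walk along `abbb` while the input agrees: from S0 take `a` to S1, and so on. Any deviation drops to the rejecting sink S5. Once S4 is reached the prefix is confirmed and every continuation is accepted.
With 6 states:
        a   b  
>  S0   S1  S5 
   S1   S5  S2 
   S2   S5  S3 
   S3   S5  S4 
 * S4   S4  S4 
   S5   S5  S5 
(> = start, * = accepting)

start=S0 accept=S4 S0-a->S1 S0-b->S5 S1-a->S5 S1-b->S2 S2-a->S5 S2-b->S3 S3-a->S5 S3-b->S4 S4-a->S4 S4-b->S4 S5-a->S5 S5-b->S5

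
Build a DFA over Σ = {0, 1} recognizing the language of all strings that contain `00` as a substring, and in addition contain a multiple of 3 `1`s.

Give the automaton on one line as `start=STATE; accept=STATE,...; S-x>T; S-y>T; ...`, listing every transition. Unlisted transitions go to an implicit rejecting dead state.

start=q0; accept=q3; q0-0>q1; q0-1>q2; q1-0>q3; q1-1>q2; q2-0>q4; q2-1>q5; q3-0>q3; q3-1>q6; q4-0>q6; q4-1>q5; q5-0>q7; q5-1>q0; q6-0>q6; q6-1>q8; q7-0>q8; q7-1>q0; q8-0>q8; q8-1>q3

Build one automaton per condition and run them in lockstep. The first has 3 states tracking whether and how much of `00` has been seen; the second has 3 states tracking the count of `1`s modulo 3. A product state is a pair (one from each), accepting exactly when both do.
A 9-state machine:
        0   1  
>  q0   q1  q2 
   q1   q3  q2 
   q2   q4  q5 
 * q3   q3  q6 
   q4   q6  q5 
   q5   q7  q0 
   q6   q6  q8 
   q7   q8  q0 
   q8   q8  q3 
(> = start, * = accepting)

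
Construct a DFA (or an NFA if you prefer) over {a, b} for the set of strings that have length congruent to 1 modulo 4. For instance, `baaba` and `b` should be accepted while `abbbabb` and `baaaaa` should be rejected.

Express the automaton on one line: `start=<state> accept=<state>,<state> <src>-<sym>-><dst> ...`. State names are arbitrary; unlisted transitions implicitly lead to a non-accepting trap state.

Only the length mod 4 matters, so use a 4-cycle: from any state, every input symbol moves to the next state, wrapping q3 back to q0. Mark q1 accepting.
A 4-state machine:
        a   b  
>  q0   q1  q1 
 * q1   q2  q2 
   q2   q3  q3 
   q3   q0  q0 
(> = start, * = accepting)

start=q0 accept=q1 q0-a->q1 q0-b->q1 q1-a->q2 q1-b->q2 q2-a->q3 q2-b->q3 q3-a->q0 q3-b->q0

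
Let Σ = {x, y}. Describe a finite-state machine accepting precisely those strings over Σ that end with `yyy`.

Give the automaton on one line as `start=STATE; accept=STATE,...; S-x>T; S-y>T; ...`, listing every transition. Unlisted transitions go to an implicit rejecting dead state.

start=q0; accept=q3; q0-x>q0; q0-y>q1; q1-x>q0; q1-y>q2; q2-x>q0; q2-y>q3; q3-x>q0; q3-y>q3

Let each state record the length of the longest suffix of the input read so far that is also a prefix of `yyy`. q1 means the last symbol is `y`; q2 means the last 2 symbols are `yy`; q3 means the last 3 symbols are `yyy`. Accept only at q3, where the string currently ends in `yyy`.
With 4 states:
        x   y  
>  q0   q0  q1 
   q1   q0  q2 
   q2   q0  q3 
 * q3   q0  q3 
(> = start, * = accepting)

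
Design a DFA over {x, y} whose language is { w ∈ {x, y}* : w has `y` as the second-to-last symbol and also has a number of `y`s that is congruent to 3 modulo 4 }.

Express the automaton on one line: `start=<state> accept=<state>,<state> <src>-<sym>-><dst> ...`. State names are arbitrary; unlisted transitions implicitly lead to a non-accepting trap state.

start=A accept=K,N A-x->B A-y->C B-x->D B-y->E C-x->F C-y->G D-x->D D-y->E E-x->F E-y->G F-x->H F-y->I G-x->J G-y->K H-x->H H-y->I I-x->J I-y->K J-x->L J-y->M K-x->N K-y->O L-x->L L-y->M M-x->N M-y->O N-x->P N-y->Q O-x->R O-y->S P-x->P P-y->Q Q-x->R Q-y->S R-x->D R-y->E S-x->F S-y->G

Handle the two conditions separately and then intersect. The first has 7 states tracking the last 2 symbols read; the second has 4 states tracking the count of `y`s modulo 4. A product state is a pair (one from each), accepting exactly when both do.
19 states suffice.
       x  y 
>  A   B  C 
   B   D  E 
   C   F  G 
   D   D  E 
   E   F  G 
   F   H  I 
   G   J  K 
   H   H  I 
   I   J  K 
   J   L  M 
 * K   N  O 
   L   L  M 
   M   N  O 
 * N   P  Q 
   O   R  S 
   P   P  Q 
   Q   R  S 
   R   D  E 
   S   F  G 
(> = start, * = accepting)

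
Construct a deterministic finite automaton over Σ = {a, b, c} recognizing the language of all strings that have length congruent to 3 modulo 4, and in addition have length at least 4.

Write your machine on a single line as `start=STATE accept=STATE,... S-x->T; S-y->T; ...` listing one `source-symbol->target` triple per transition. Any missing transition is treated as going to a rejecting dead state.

Build one automaton per condition and run them in lockstep. One (4 states) tracks the input length modulo 4; the other (6 states) tracks the input length, saturating at 5. Each combined state is a pair, one component from each; accept when both components accept. Minimizing collapses redundant product states.
        a   b   c  
>  q0   q1  q1  q1 
   q1   q2  q2  q2 
   q2   q3  q3  q3 
   q3   q4  q4  q4 
   q4   q5  q5  q5 
   q5   q6  q6  q6 
   q6   q7  q7  q7 
 * q7   q4  q4  q4 
(> = start, * = accepting)

start=q0; accept=q7; q0-a->q1; q0-b->q1; q0-c->q1; q1-a->q2; q1-b->q2; q1-c->q2; q2-a->q3; q2-b->q3; q2-c->q3; q3-a->q4; q3-b->q4; q3-c->q4; q4-a->q5; q4-b->q5; q4-c->q5; q5-a->q6; q5-b->q6; q5-c->q6; q6-a->q7; q6-b->q7; q6-c->q7; q7-a->q4; q7-b->q4; q7-c->q4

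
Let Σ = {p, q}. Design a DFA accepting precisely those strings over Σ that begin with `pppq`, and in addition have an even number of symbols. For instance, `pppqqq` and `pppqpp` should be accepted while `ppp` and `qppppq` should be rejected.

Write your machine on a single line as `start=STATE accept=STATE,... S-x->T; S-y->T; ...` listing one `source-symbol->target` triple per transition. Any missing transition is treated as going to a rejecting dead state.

start=S0; accept=S5; S0-p->S1; S0-q->S2; S1-p->S3; S1-q->S2; S2-p->S2; S2-q->S2; S3-p->S4; S3-q->S2; S4-p->S2; S4-q->S5; S5-p->S6; S5-q->S6; S6-p->S5; S6-q->S5

Build one automaton per condition and run them in lockstep. The first has 6 states tracking whether the input so far still matches the prefix `pppq`; the second has 2 states tracking the input length modulo 2. A product state is a pair (one from each), accepting exactly when both do. Minimizing collapses redundant product states.
With 7 states:
        p   q  
>  S0   S1  S2 
   S1   S3  S2 
   S2   S2  S2 
   S3   S4  S2 
   S4   S2  S5 
 * S5   S6  S6 
   S6   S5  S5 
(> = start, * = accepting)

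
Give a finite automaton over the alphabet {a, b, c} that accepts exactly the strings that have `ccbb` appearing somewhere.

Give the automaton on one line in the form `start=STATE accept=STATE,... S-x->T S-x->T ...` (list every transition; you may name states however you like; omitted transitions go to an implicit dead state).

Track how much of `ccbb` has been matched so far: state S0 is no progress, S4 is the absorbing accept state reached once `ccbb` has occurred. Intermediate states record partial matches; on a mismatch, fall back to the longest reusable overlap.
5 states suffice.
        a   b   c  
>  S0   S0  S0  S1 
   S1   S0  S0  S2 
   S2   S0  S3  S2 
   S3   S0  S4  S1 
 * S4   S4  S4  S4 
(> = start, * = accepting)

start=S0 accept=S4 S0-a->S0 S0-b->S0 S0-c->S1 S1-a->S0 S1-b->S0 S1-c->S2 S2-a->S0 S2-b->S3 S2-c->S2 S3-a->S0 S3-b->S4 S3-c->S1 S4-a->S4 S4-b->S4 S4-c->S4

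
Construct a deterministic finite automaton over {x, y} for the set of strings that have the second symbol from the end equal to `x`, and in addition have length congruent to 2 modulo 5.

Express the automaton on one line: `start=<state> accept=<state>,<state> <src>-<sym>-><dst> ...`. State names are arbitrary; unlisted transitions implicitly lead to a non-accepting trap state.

Run two small machines in parallel and take their product. One (7 states) tracks the last 2 symbols read; the other (5 states) tracks the input length modulo 5. Each combined state is a pair, one component from each; accept when both components accept. Equivalent product states are then merged.
7 states suffice.
       x  y 
>  A   B  C 
   B   D  D 
   C   E  E 
 * D   F  F 
   E   F  F 
   F   G  G 
   G   A  A 
(> = start, * = accepting)

start=A accept=D A-x->B A-y->C B-x->D B-y->D C-x->E C-y->E D-x->F D-y->F E-x->F E-y->F F-x->G F-y->G G-x->A G-y->A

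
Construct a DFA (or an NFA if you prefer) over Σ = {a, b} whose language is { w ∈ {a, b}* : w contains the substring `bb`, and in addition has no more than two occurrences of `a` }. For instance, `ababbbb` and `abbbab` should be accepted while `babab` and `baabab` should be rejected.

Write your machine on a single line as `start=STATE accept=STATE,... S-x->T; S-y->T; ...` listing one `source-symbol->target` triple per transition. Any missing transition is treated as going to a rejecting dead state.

Build one automaton per condition and run them in lockstep. The first has 3 states tracking whether and how much of `bb` has been seen; the second has 4 states tracking the count of `a`s, saturating at 3. A product state is a pair (one from each), accepting exactly when both do. Minimizing collapses redundant product states.
With 10 states:
        a   b  
>  q0   q1  q2 
   q1   q3  q4 
   q2   q1  q5 
   q3   q6  q7 
   q4   q3  q8 
 * q5   q8  q5 
   q6   q6  q6 
   q7   q6  q9 
 * q8   q9  q8 
 * q9   q6  q9 
(> = start, * = accepting)

start=q0; accept=q5,q8,q9; q0-a->q1; q0-b->q2; q1-a->q3; q1-b->q4; q2-a->q1; q2-b->q5; q3-a->q6; q3-b->q7; q4-a->q3; q4-b->q8; q5-a->q8; q5-b->q5; q6-a->q6; q6-b->q6; q7-a->q6; q7-b->q9; q8-a->q9; q8-b->q8; q9-a->q6; q9-b->q9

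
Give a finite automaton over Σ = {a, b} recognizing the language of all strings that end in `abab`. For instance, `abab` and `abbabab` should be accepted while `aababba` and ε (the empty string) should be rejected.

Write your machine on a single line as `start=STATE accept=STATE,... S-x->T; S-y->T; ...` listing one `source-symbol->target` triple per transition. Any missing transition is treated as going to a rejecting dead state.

Let each state record the length of the longest suffix of the input read so far that is also a prefix of `abab`. q1 means the last symbol is `a`; q2 means the last 2 symbols are `ab`; q3 means the last 3 symbols are `aba`; q4 means the last 4 symbols are `abab`. Accept only at q4, where the string currently ends in `abab`.
5 states suffice.
        a   b  
>  q0   q1  q0 
   q1   q1  q2 
   q2   q3  q0 
   q3   q1  q4 
 * q4   q3  q0 
(> = start, * = accepting)

start=q0; accept=q4; q0-a->q1; q0-b->q0; q1-a->q1; q1-b->q2; q2-a->q3; q2-b->q0; q3-a->q1; q3-b->q4; q4-a->q3; q4-b->q0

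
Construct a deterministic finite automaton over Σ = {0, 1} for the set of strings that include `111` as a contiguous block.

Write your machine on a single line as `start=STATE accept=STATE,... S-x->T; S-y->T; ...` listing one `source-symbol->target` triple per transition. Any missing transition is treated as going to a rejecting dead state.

Track how much of `111` has been matched so far: state q0 is no progress, q3 is the absorbing accept state reached once `111` has occurred. Intermediate states record partial matches; on a mismatch, fall back to the longest reusable overlap.
A 4-state machine:
        0   1  
>  q0   q0  q1 
   q1   q0  q2 
   q2   q0  q3 
 * q3   q3  q3 
(> = start, * = accepting)

start=q0; accept=q3; q0-0->q0; q0-1->q1; q1-0->q0; q1-1->q2; q2-0->q0; q2-1->q3; q3-0->q3; q3-1->q3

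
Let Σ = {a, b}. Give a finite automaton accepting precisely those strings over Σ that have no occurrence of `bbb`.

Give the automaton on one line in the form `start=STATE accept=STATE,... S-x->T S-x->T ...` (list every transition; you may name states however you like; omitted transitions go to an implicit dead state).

start=q0 accept=q0,q1,q2 q0-a->q0 q0-b->q1 q1-a->q0 q1-b->q2 q2-a->q0 q2-b->q3 q3-a->q3 q3-b->q3

This is the complement of 'contains `bbb`'. Use the same substring-matching states — q0 through q3 holding how much of `bbb` has just been matched — but flip the accepting set: everything except the trap q3 accepts.
        a   b  
>* q0   q0  q1 
 * q1   q0  q2 
 * q2   q0  q3 
   q3   q3  q3 
(> = start, * = accepting)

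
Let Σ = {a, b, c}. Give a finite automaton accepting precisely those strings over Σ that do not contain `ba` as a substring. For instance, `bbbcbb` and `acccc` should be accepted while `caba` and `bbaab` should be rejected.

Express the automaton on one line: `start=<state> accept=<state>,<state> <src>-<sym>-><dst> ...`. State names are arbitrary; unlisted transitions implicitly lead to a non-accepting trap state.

start=S0 accept=S0,S1 S0-a->S0 S0-b->S1 S0-c->S0 S1-a->S2 S1-b->S1 S1-c->S0 S2-a->S2 S2-b->S2 S2-c->S2

This is the complement of 'contains `ba`'. Use the same substring-matching states — S0 through S2 holding how much of `ba` has just been matched — but flip the accepting set: everything except the trap S2 accepts.
3 states suffice.
        a   b   c  
>* S0   S0  S1  S0 
 * S1   S2  S1  S0 
   S2   S2  S2  S2 
(> = start, * = accepting)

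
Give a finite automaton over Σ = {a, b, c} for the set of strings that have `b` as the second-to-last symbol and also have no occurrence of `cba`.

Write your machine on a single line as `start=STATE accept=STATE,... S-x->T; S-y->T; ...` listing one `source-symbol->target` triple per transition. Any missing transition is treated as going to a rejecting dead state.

Handle the two conditions separately and then intersect. One (13 states) tracks the last 2 symbols read; the other (4 states) tracks partial matches of the forbidden pattern `cba`. Each combined state is a pair, one component from each; accept when both components accept.
A 22-state machine:
          a    b    c  
>  q0     q1   q2   q3 
   q1     q4   q5   q6 
   q2     q7   q8   q9 
   q3    q10  q11  q12 
   q4     q4   q5   q6 
   q5     q7   q8   q9 
   q6    q10  q11  q12 
 * q7     q4   q5   q6 
 * q8     q7   q8   q9 
 * q9    q10  q11  q12 
   q10    q4   q5   q6 
   q11   q13   q8   q9 
   q12   q10  q11  q12 
   q13   q14  q15  q16 
   q14   q14  q15  q16 
   q15   q13  q17  q18 
   q16   q19  q20  q21 
   q17   q13  q17  q18 
   q18   q19  q20  q21 
   q19   q14  q15  q16 
   q20   q13  q17  q18 
   q21   q19  q20  q21 
(> = start, * = accepting)

start=q0; accept=q7,q8,q9; q0-a->q1; q0-b->q2; q0-c->q3; q1-a->q4; q1-b->q5; q1-c->q6; q2-a->q7; q2-b->q8; q2-c->q9; q3-a->q10; q3-b->q11; q3-c->q12; q4-a->q4; q4-b->q5; q4-c->q6; q5-a->q7; q5-b->q8; q5-c->q9; q6-a->q10; q6-b->q11; q6-c->q12; q7-a->q4; q7-b->q5; q7-c->q6; q8-a->q7; q8-b->q8; q8-c->q9; q9-a->q10; q9-b->q11; q9-c->q12; q10-a->q4; q10-b->q5; q10-c->q6; q11-a->q13; q11-b->q8; q11-c->q9; q12-a->q10; q12-b->q11; q12-c->q12; q13-a->q14; q13-b->q15; q13-c->q16; q14-a->q14; q14-b->q15; q14-c->q16; q15-a->q13; q15-b->q17; q15-c->q18; q16-a->q19; q16-b->q20; q16-c->q21; q17-a->q13; q17-b->q17; q17-c->q18; q18-a->q19; q18-b->q20; q18-c->q21; q19-a->q14; q19-b->q15; q19-c->q16; q20-a->q13; q20-b->q17; q20-c->q18; q21-a->q19; q21-b->q20; q21-c->q21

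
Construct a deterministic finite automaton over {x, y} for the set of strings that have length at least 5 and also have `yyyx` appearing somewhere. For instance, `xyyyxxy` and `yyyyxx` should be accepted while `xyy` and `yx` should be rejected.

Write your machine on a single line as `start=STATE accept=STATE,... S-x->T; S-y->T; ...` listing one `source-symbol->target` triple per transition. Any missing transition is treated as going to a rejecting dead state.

Handle the two conditions separately and then intersect. One (7 states) tracks the input length, saturating at 6; the other (5 states) tracks whether and how much of `yyyx` has been seen. Each combined state is a pair, one component from each; accept when both components accept. After merging equivalent states the machine shrinks.
       x  y 
>  A   B  C 
   B   B  D 
   C   B  E 
   D   B  F 
   E   B  G 
   F   B  H 
   G   I  H 
   H   J  H 
   I   J  J 
 * J   J  J 
(> = start, * = accepting)

start=A; accept=J; A-x->B; A-y->C; B-x->B; B-y->D; C-x->B; C-y->E; D-x->B; D-y->F; E-x->B; E-y->G; F-x->B; F-y->H; G-x->I; G-y->H; H-x->J; H-y->H; I-x->J; I-y->J; J-x->J; J-y->J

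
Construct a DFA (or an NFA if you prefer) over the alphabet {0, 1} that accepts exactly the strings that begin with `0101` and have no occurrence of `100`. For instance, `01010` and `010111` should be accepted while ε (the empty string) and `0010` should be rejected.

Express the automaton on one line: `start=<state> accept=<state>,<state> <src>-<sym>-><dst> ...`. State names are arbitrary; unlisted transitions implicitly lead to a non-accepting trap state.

Run two small machines in parallel and take their product. One (6 states) tracks whether the input so far still matches the prefix `0101`; the other (4 states) tracks partial matches of the forbidden pattern `100`. Each combined state is a pair, one component from each; accept when both components accept. Equivalent product states are then merged.
7 states suffice.
        0   1  
>  q0   q1  q2 
   q1   q2  q3 
   q2   q2  q2 
   q3   q4  q2 
   q4   q2  q5 
 * q5   q6  q5 
 * q6   q2  q5 
(> = start, * = accepting)

start=q0 accept=q5,q6 q0-0->q1 q0-1->q2 q1-0->q2 q1-1->q3 q2-0->q2 q2-1->q2 q3-0->q4 q3-1->q2 q4-0->q2 q4-1->q5 q5-0->q6 q5-1->q5 q6-0->q2 q6-1->q5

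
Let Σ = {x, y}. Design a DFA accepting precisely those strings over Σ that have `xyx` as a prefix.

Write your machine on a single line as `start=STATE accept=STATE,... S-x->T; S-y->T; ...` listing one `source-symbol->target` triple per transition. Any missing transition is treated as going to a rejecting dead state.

Walk along `xyx` while the input agrees: from s0 take `x` to s1, and so on. Any deviation drops to the rejecting sink s4. Once s3 is reached the prefix is confirmed and every continuation is accepted.
A 5-state machine:
        x   y  
>  s0   s1  s4 
   s1   s4  s2 
   s2   s3  s4 
 * s3   s3  s3 
   s4   s4  s4 
(> = start, * = accepting)

start=s0; accept=s3; s0-x->s1; s0-y->s4; s1-x->s4; s1-y->s2; s2-x->s3; s2-y->s4; s3-x->s3; s3-y->s3; s4-x->s4; s4-y->s4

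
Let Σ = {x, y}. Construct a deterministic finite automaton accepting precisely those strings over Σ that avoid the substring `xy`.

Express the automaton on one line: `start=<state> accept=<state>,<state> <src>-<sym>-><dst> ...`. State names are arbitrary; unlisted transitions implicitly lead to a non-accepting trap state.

start=S0 accept=S0,S1 S0-x->S1 S0-y->S0 S1-x->S1 S1-y->S2 S2-x->S2 S2-y->S2

This is the complement of 'contains `xy`'. Use the same substring-matching states — S0 through S2 holding how much of `xy` has just been matched — but flip the accepting set: everything except the trap S2 accepts.
A 3-state machine:
        x   y  
>* S0   S1  S0 
 * S1   S1  S2 
   S2   S2  S2 
(> = start, * = accepting)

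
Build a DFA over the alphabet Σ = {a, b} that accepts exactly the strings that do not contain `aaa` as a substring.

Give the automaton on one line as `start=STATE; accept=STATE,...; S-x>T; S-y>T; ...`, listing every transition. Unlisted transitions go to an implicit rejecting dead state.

Track partial matches of the forbidden pattern `aaa`. State S3 is a dead state reached once `aaa` has occurred; every other state accepts. S0 means no part of `aaa` is currently matched.
        a   b  
>* S0   S1  S0 
 * S1   S2  S0 
 * S2   S3  S0 
   S3   S3  S3 
(> = start, * = accepting)

start=S0; accept=S0,S1,S2; S0-a>S1; S0-b>S0; S1-a>S2; S1-b>S0; S2-a>S3; S2-b>S0; S3-a>S3; S3-b>S3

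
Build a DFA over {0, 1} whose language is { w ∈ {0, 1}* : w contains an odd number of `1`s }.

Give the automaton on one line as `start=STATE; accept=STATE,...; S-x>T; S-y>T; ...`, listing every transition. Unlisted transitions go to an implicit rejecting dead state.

The only thing that matters is how many `1`s have appeared, reduced mod 2. Use one state per residue: S0 for 0, …, S1 for 1. Reading `1` moves to the next residue; anything else stays put. S1 is accepting.
With 2 states:
        0   1  
>  S0   S0  S1 
 * S1   S1  S0 
(> = start, * = accepting)

start=S0; accept=S1; S0-0>S0; S0-1>S1; S1-0>S1; S1-1>S0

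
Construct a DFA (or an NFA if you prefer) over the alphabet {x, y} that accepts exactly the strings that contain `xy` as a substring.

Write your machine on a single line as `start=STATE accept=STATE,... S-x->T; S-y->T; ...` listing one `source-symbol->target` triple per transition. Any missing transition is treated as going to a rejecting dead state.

States s0..s1 record the length of the longest prefix of `xy` that matches the current input suffix. Reaching s2 means `xy` has been seen, and we stay there forever. Accept from s2.
With 3 states:
        x   y  
>  s0   s1  s0 
   s1   s1  s2 
 * s2   s2  s2 
(> = start, * = accepting)

start=s0; accept=s2; s0-x->s1; s0-y->s0; s1-x->s1; s1-y->s2; s2-x->s2; s2-y->s2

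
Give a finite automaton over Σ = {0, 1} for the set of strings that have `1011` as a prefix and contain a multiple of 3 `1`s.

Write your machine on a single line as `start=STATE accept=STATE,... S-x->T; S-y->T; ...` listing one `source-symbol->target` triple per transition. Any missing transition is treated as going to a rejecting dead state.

Handle the two conditions separately and then intersect. The first has 6 states tracking whether the input so far still matches the prefix `1011`; the second has 3 states tracking the count of `1`s modulo 3. A product state is a pair (one from each), accepting exactly when both do. After merging equivalent states the machine shrinks.
8 states suffice.
        0   1  
>  q0   q1  q2 
   q1   q1  q1 
   q2   q3  q1 
   q3   q1  q4 
   q4   q1  q5 
 * q5   q5  q6 
   q6   q6  q7 
   q7   q7  q5 
(> = start, * = accepting)

start=q0; accept=q5; q0-0->q1; q0-1->q2; q1-0->q1; q1-1->q1; q2-0->q3; q2-1->q1; q3-0->q1; q3-1->q4; q4-0->q1; q4-1->q5; q5-0->q5; q5-1->q6; q6-0->q6; q6-1->q7; q7-0->q7; q7-1->q5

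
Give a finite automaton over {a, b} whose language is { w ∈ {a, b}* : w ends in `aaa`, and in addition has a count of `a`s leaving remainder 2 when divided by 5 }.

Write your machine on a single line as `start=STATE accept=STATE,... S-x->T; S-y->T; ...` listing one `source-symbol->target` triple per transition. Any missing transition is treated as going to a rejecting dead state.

start=S0; accept=S18; S0-a->S1; S0-b->S0; S1-a->S2; S1-b->S3; S2-a->S4; S2-b->S5; S3-a->S6; S3-b->S3; S4-a->S7; S4-b->S8; S5-a->S9; S5-b->S5; S6-a->S10; S6-b->S5; S7-a->S11; S7-b->S12; S8-a->S13; S8-b->S8; S9-a->S14; S9-b->S8; S10-a->S7; S10-b->S8; S11-a->S15; S11-b->S0; S12-a->S16; S12-b->S12; S13-a->S17; S13-b->S12; S14-a->S11; S14-b->S12; S15-a->S18; S15-b->S3; S16-a->S19; S16-b->S0; S17-a->S15; S17-b->S0; S18-a->S4; S18-b->S5; S19-a->S18; S19-b->S3

Build one automaton per condition and run them in lockstep. One (4 states) tracks how much of the suffix `aaa` has currently been matched; the other (5 states) tracks the count of `a`s modulo 5. Each combined state is a pair, one component from each; accept when both components accept.
With 20 states:
          a    b  
>  S0     S1   S0 
   S1     S2   S3 
   S2     S4   S5 
   S3     S6   S3 
   S4     S7   S8 
   S5     S9   S5 
   S6    S10   S5 
   S7    S11  S12 
   S8    S13   S8 
   S9    S14   S8 
   S10    S7   S8 
   S11   S15   S0 
   S12   S16  S12 
   S13   S17  S12 
   S14   S11  S12 
   S15   S18   S3 
   S16   S19   S0 
   S17   S15   S0 
 * S18    S4   S5 
   S19   S18   S3 
(> = start, * = accepting)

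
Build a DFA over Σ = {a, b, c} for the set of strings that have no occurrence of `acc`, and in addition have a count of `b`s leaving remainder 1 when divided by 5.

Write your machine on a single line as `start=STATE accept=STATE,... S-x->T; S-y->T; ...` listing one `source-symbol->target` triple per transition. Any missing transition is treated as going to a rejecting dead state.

start=s0; accept=s2,s4,s7; s0-a->s1; s0-b->s2; s0-c->s0; s1-a->s1; s1-b->s2; s1-c->s3; s2-a->s4; s2-b->s5; s2-c->s2; s3-a->s1; s3-b->s2; s3-c->s6; s4-a->s4; s4-b->s5; s4-c->s7; s5-a->s8; s5-b->s9; s5-c->s5; s6-a->s6; s6-b->s6; s6-c->s6; s7-a->s4; s7-b->s5; s7-c->s6; s8-a->s8; s8-b->s9; s8-c->s10; s9-a->s11; s9-b->s12; s9-c->s9; s10-a->s8; s10-b->s9; s10-c->s6; s11-a->s11; s11-b->s12; s11-c->s13; s12-a->s14; s12-b->s0; s12-c->s12; s13-a->s11; s13-b->s12; s13-c->s6; s14-a->s14; s14-b->s0; s14-c->s15; s15-a->s14; s15-b->s0; s15-c->s6

Handle the two conditions separately and then intersect. The first has 4 states tracking partial matches of the forbidden pattern `acc`; the second has 5 states tracking the count of `b`s modulo 5. A product state is a pair (one from each), accepting exactly when both do. After merging equivalent states the machine shrinks.
A 16-state machine:
          a    b    c  
>  s0     s1   s2   s0 
   s1     s1   s2   s3 
 * s2     s4   s5   s2 
   s3     s1   s2   s6 
 * s4     s4   s5   s7 
   s5     s8   s9   s5 
   s6     s6   s6   s6 
 * s7     s4   s5   s6 
   s8     s8   s9  s10 
   s9    s11  s12   s9 
   s10    s8   s9   s6 
   s11   s11  s12  s13 
   s12   s14   s0  s12 
   s13   s11  s12   s6 
   s14   s14   s0  s15 
   s15   s14   s0   s6 
(> = start, * = accepting)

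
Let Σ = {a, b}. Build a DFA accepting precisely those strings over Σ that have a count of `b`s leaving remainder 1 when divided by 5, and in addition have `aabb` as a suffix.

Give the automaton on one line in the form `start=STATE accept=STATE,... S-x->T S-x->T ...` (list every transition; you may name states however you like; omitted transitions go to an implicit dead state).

start=s0 accept=s8 s0-a->s0 s0-b->s1 s1-a->s1 s1-b->s2 s2-a->s2 s2-b->s3 s3-a->s3 s3-b->s4 s4-a->s5 s4-b->s0 s5-a->s6 s5-b->s0 s6-a->s6 s6-b->s7 s7-a->s0 s7-b->s8 s8-a->s1 s8-b->s2

Handle the two conditions separately and then intersect. One (5 states) tracks the count of `b`s modulo 5; the other (5 states) tracks how much of the suffix `aabb` has currently been matched. Each combined state is a pair, one component from each; accept when both components accept. After merging equivalent states the machine shrinks.
With 9 states:
        a   b  
>  s0   s0  s1 
   s1   s1  s2 
   s2   s2  s3 
   s3   s3  s4 
   s4   s5  s0 
   s5   s6  s0 
   s6   s6  s7 
   s7   s0  s8 
 * s8   s1  s2 
(> = start, * = accepting)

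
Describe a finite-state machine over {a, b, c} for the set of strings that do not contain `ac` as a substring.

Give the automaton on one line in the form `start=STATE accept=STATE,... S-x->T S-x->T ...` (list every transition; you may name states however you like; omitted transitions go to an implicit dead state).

start=s0 accept=s0,s1 s0-a->s1 s0-b->s0 s0-c->s0 s1-a->s1 s1-b->s0 s1-c->s2 s2-a->s2 s2-b->s2 s2-c->s2

Track partial matches of the forbidden pattern `ac`. State s2 is a dead state reached once `ac` has occurred; every other state accepts. s0 means no part of `ac` is currently matched.
A 3-state machine:
        a   b   c  
>* s0   s1  s0  s0 
 * s1   s1  s0  s2 
   s2   s2  s2  s2 
(> = start, * = accepting)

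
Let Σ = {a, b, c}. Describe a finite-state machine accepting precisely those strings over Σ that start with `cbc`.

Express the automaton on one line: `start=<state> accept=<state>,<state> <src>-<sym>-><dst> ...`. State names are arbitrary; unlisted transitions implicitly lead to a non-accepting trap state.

start=S0 accept=S3 S0-a->S4 S0-b->S4 S0-c->S1 S1-a->S4 S1-b->S2 S1-c->S4 S2-a->S4 S2-b->S4 S2-c->S3 S3-a->S3 S3-b->S3 S3-c->S3 S4-a->S4 S4-b->S4 S4-c->S4

Check the first 3 symbols one by one: S0 through S2 record how many have matched `cbc` so far; any wrong symbol goes to the dead state S4. After all 3 match we enter the accepting sink S3.
        a   b   c  
>  S0   S4  S4  S1 
   S1   S4  S2  S4 
   S2   S4  S4  S3 
 * S3   S3  S3  S3 
   S4   S4  S4  S4 
(> = start, * = accepting)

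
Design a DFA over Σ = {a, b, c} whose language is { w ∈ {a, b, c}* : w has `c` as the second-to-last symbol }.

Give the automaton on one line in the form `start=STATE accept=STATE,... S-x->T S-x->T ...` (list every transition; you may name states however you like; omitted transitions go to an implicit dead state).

A DFA must remember the last 2 symbols (since which symbol is second-to-last isn't known until the input ends). Use one state per possible window of the last ≤2 symbols; accept from those whose window starts with `c`.
With 13 states:
          a    b    c  
>  S0     S1   S2   S3 
   S1     S4   S5   S6 
   S2     S7   S8   S9 
   S3    S10  S11  S12 
   S4     S4   S5   S6 
   S5     S7   S8   S9 
   S6    S10  S11  S12 
   S7     S4   S5   S6 
   S8     S7   S8   S9 
   S9    S10  S11  S12 
 * S10    S4   S5   S6 
 * S11    S7   S8   S9 
 * S12   S10  S11  S12 
(> = start, * = accepting)

start=S0 accept=S10,S11,S12 S0-a->S1 S0-b->S2 S0-c->S3 S1-a->S4 S1-b->S5 S1-c->S6 S2-a->S7 S2-b->S8 S2-c->S9 S3-a->S10 S3-b->S11 S3-c->S12 S4-a->S4 S4-b->S5 S4-c->S6 S5-a->S7 S5-b->S8 S5-c->S9 S6-a->S10 S6-b->S11 S6-c->S12 S7-a->S4 S7-b->S5 S7-c->S6 S8-a->S7 S8-b->S8 S8-c->S9 S9-a->S10 S9-b->S11 S9-c->S12 S10-a->S4 S10-b->S5 S10-c->S6 S11-a->S7 S11-b->S8 S11-c->S9 S12-a->S10 S12-b->S11 S12-c->S12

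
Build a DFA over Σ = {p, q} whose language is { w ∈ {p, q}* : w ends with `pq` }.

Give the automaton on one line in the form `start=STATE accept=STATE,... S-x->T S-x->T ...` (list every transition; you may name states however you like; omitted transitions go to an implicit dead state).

start=s0 accept=s2 s0-p->s1 s0-q->s0 s1-p->s1 s1-q->s2 s2-p->s1 s2-q->s0

Remember how much of `pq` the current input suffix matches. State s0 means no match yet; s1 means the last symbol is `p`; s2 means the last 2 symbols are `pq`. Only s2 accepts. On a mismatch, fall back to the longest proper suffix that is still a prefix of `pq`.
With 3 states:
        p   q  
>  s0   s1  s0 
   s1   s1  s2 
 * s2   s1  s0 
(> = start, * = accepting)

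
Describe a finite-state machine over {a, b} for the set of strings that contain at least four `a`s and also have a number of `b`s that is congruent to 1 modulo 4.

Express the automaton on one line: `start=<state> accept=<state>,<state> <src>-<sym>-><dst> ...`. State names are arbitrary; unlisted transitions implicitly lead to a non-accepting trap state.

start=q0 accept=q14 q0-a->q1 q0-b->q2 q1-a->q3 q1-b->q4 q2-a->q4 q2-b->q5 q3-a->q6 q3-b->q7 q4-a->q7 q4-b->q8 q5-a->q8 q5-b->q9 q6-a->q10 q6-b->q11 q7-a->q11 q7-b->q12 q8-a->q12 q8-b->q13 q9-a->q13 q9-b->q0 q10-a->q10 q10-b->q14 q11-a->q14 q11-b->q15 q12-a->q15 q12-b->q16 q13-a->q16 q13-b->q1 q14-a->q14 q14-b->q17 q15-a->q17 q15-b->q18 q16-a->q18 q16-b->q3 q17-a->q17 q17-b->q19 q18-a->q19 q18-b->q6 q19-a->q19 q19-b->q10

Build one automaton per condition and run them in lockstep. One (6 states) tracks the count of `a`s, saturating at 5; the other (4 states) tracks the count of `b`s modulo 4. Each combined state is a pair, one component from each; accept when both components accept. Minimizing collapses redundant product states.
          a    b  
>  q0     q1   q2 
   q1     q3   q4 
   q2     q4   q5 
   q3     q6   q7 
   q4     q7   q8 
   q5     q8   q9 
   q6    q10  q11 
   q7    q11  q12 
   q8    q12  q13 
   q9    q13   q0 
   q10   q10  q14 
   q11   q14  q15 
   q12   q15  q16 
   q13   q16   q1 
 * q14   q14  q17 
   q15   q17  q18 
   q16   q18   q3 
   q17   q17  q19 
   q18   q19   q6 
   q19   q19  q10 
(> = start, * = accepting)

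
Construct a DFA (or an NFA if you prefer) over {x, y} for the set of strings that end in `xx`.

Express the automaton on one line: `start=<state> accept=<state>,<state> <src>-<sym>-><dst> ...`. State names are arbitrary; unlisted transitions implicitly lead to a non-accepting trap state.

start=S0 accept=S2 S0-x->S1 S0-y->S0 S1-x->S2 S1-y->S0 S2-x->S2 S2-y->S0

Let each state record the length of the longest suffix of the input read so far that is also a prefix of `xx`. S1 means the last symbol is `x`; S2 means the last 2 symbols are `xx`. Accept only at S2, where the string currently ends in `xx`.
3 states suffice.
        x   y  
>  S0   S1  S0 
   S1   S2  S0 
 * S2   S2  S0 
(> = start, * = accepting)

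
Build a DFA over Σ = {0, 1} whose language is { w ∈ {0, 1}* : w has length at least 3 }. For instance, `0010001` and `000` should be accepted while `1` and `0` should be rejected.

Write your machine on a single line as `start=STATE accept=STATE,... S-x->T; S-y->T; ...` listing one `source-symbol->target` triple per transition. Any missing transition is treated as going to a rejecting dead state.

start=A; accept=D,E; A-0->B; A-1->B; B-0->C; B-1->C; C-0->D; C-1->D; D-0->E; D-1->E; E-0->E; E-1->E

Count input length up to 4: every symbol moves from A toward E, which means 'more than 3' and absorbs. Accept from {D, E}.
5 states suffice.
       0  1 
>  A   B  B 
   B   C  C 
   C   D  D 
 * D   E  E 
 * E   E  E 
(> = start, * = accepting)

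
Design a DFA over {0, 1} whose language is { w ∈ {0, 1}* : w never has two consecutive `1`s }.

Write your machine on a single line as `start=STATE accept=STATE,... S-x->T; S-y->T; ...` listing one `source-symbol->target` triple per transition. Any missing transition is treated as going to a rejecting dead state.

This is the complement of 'contains `11`'. Use the same substring-matching states — A through C holding how much of `11` has just been matched — but flip the accepting set: everything except the trap C accepts.
With 3 states:
       0  1 
>* A   A  B 
 * B   A  C 
   C   C  C 
(> = start, * = accepting)

start=A; accept=A,B; A-0->A; A-1->B; B-0->A; B-1->C; C-0->C; C-1->C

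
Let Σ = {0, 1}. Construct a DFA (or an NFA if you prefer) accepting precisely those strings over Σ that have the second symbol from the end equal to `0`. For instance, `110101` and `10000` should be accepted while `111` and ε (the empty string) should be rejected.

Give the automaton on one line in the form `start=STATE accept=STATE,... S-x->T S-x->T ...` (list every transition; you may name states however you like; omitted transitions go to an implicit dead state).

start=q0 accept=q3,q4 q0-0->q1 q0-1->q2 q1-0->q3 q1-1->q4 q2-0->q5 q2-1->q6 q3-0->q3 q3-1->q4 q4-0->q5 q4-1->q6 q5-0->q3 q5-1->q4 q6-0->q5 q6-1->q6

A DFA must remember the last 2 symbols (since which symbol is second-to-last isn't known until the input ends). Use one state per possible window of the last ≤2 symbols; accept from those whose window starts with `0`.
With 7 states:
        0   1  
>  q0   q1  q2 
   q1   q3  q4 
   q2   q5  q6 
 * q3   q3  q4 
 * q4   q5  q6 
   q5   q3  q4 
   q6   q5  q6 
(> = start, * = accepting)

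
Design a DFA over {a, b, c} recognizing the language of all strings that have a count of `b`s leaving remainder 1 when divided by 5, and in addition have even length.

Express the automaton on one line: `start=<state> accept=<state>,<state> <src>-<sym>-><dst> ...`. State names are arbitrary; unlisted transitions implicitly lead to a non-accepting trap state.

start=q0 accept=q3 q0-a->q1 q0-b->q2 q0-c->q1 q1-a->q0 q1-b->q3 q1-c->q0 q2-a->q3 q2-b->q4 q2-c->q3 q3-a->q2 q3-b->q5 q3-c->q2 q4-a->q5 q4-b->q6 q4-c->q5 q5-a->q4 q5-b->q7 q5-c->q4 q6-a->q7 q6-b->q8 q6-c->q7 q7-a->q6 q7-b->q9 q7-c->q6 q8-a->q9 q8-b->q1 q8-c->q9 q9-a->q8 q9-b->q0 q9-c->q8

Run two small machines in parallel and take their product. The first has 5 states tracking the count of `b`s modulo 5; the second has 2 states tracking the input length modulo 2. A product state is a pair (one from each), accepting exactly when both do.
        a   b   c  
>  q0   q1  q2  q1 
   q1   q0  q3  q0 
   q2   q3  q4  q3 
 * q3   q2  q5  q2 
   q4   q5  q6  q5 
   q5   q4  q7  q4 
   q6   q7  q8  q7 
   q7   q6  q9  q6 
   q8   q9  q1  q9 
   q9   q8  q0  q8 
(> = start, * = accepting)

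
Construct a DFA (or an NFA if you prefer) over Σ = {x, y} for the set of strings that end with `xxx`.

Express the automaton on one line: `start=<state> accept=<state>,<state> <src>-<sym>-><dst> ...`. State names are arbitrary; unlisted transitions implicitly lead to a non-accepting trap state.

start=A accept=D A-x->B A-y->A B-x->C B-y->A C-x->D C-y->A D-x->D D-y->A

Let each state record the length of the longest suffix of the input read so far that is also a prefix of `xxx`. B means the last symbol is `x`; C means the last 2 symbols are `xx`; D means the last 3 symbols are `xxx`. Accept only at D, where the string currently ends in `xxx`.
       x  y 
>  A   B  A 
   B   C  A 
   C   D  A 
 * D   D  A 
(> = start, * = accepting)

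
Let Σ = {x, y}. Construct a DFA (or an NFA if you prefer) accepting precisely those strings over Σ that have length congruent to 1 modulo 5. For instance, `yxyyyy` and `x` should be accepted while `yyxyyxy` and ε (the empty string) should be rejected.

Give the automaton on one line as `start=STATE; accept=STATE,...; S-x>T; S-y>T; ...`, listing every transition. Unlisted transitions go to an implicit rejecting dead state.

start=s0; accept=s1; s0-x>s1; s0-y>s1; s1-x>s2; s1-y>s2; s2-x>s3; s2-y>s3; s3-x>s4; s3-y>s4; s4-x>s0; s4-y>s0

Count input length modulo 5: every symbol advances one step around the cycle s0 → s1 → s2 → s3 → s4 → s0. Accept at s1.
With 5 states:
        x   y  
>  s0   s1  s1 
 * s1   s2  s2 
   s2   s3  s3 
   s3   s4  s4 
   s4   s0  s0 
(> = start, * = accepting)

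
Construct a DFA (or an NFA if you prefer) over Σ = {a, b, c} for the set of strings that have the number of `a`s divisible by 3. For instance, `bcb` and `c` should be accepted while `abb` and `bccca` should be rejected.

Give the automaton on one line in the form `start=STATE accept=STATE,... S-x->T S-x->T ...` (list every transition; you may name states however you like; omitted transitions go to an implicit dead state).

start=q0 accept=q0 q0-a->q1 q0-b->q0 q0-c->q0 q1-a->q2 q1-b->q1 q1-c->q1 q2-a->q0 q2-b->q2 q2-c->q2

The only thing that matters is how many `a`s have appeared, reduced mod 3. Use one state per residue: q0 for 0, …, q2 for 2. Reading `a` moves to the next residue; anything else stays put. q0 is accepting.
A 3-state machine:
        a   b   c  
>* q0   q1  q0  q0 
   q1   q2  q1  q1 
   q2   q0  q2  q2 
(> = start, * = accepting)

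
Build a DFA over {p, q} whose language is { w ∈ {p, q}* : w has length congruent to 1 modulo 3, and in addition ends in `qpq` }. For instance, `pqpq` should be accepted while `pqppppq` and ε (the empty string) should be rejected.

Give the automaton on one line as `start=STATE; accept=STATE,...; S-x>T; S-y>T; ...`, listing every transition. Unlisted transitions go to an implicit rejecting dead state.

Handle the two conditions separately and then intersect. One (3 states) tracks the input length modulo 3; the other (4 states) tracks how much of the suffix `qpq` has currently been matched. Each combined state is a pair, one component from each; accept when both components accept. Minimizing collapses redundant product states.
A 6-state machine:
        p   q  
>  S0   S1  S1 
   S1   S2  S3 
   S2   S0  S0 
   S3   S4  S0 
   S4   S1  S5 
 * S5   S2  S3 
(> = start, * = accepting)

start=S0; accept=S5; S0-p>S1; S0-q>S1; S1-p>S2; S1-q>S3; S2-p>S0; S2-q>S0; S3-p>S4; S3-q>S0; S4-p>S1; S4-q>S5; S5-p>S2; S5-q>S3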